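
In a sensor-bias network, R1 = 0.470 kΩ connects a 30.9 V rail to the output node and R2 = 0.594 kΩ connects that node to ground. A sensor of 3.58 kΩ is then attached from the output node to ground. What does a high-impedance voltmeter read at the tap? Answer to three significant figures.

The load sits in parallel with R2: R2‖R_L = (594 × 3580) / (594 + 3580) = 509.5 Ω.
V_out = 30.9 × 509.5 / (470 + 509.5) = 30.9 × 509.5/979.5 = 16.1 V.
(Unloaded it would have been 17.3 V.)

V_out ≈ 16.1 V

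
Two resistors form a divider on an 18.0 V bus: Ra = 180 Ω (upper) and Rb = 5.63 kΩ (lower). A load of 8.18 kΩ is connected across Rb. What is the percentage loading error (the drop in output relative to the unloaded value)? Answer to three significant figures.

2.09 %

The divider's output (Thévenin) resistance is Ra‖Rb = 174.4 Ω.
Fractional drop under load = R_th/(R_th + R_L) = 174.4 / (174.4 + 8180) = 0.02088.
So the output falls by 2.09 %.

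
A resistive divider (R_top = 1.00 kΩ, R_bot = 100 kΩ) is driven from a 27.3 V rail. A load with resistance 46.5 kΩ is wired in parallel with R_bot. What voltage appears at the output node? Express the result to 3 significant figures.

The load sits in parallel with R_bot: R_bot‖R_L = (100 × 46.5) / (100 + 46.5) = 31.74 kΩ.
V_out = 27.3 × 31.74 / (1.00 + 31.74) = 27.3 × 31.74/32.74 = 26.5 V.

V_out ≈ 26.5 V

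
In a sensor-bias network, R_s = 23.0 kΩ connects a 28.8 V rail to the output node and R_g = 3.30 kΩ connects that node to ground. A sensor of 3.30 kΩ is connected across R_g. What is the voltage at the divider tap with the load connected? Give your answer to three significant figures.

The load sits in parallel with R_g: R_g‖R_L = (3.30 × 3.30) / (3.30 + 3.30) = 1.650 kΩ.
V_out = 28.8 × 1.650 / (23.0 + 1.650) = 28.8 × 1.650/24.65 = 1.93 V.

V_out ≈ 1.93 V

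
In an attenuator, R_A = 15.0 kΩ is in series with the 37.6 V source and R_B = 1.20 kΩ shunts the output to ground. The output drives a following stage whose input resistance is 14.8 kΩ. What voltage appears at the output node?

The load sits in parallel with R_B: R_B‖R_L = (1.20 × 14.8) / (1.20 + 14.8) = 1.110 kΩ.
V_out = 37.6 × 1.110 / (15.0 + 1.110) = 37.6 × 1.110/16.11 = 2.59 V.

V_out ≈ 2.59 V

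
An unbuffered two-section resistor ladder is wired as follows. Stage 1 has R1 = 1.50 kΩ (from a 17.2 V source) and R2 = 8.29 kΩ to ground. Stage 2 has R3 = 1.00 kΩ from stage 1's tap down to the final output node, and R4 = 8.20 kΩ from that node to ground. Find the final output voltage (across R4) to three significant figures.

V_out ≈ 11.4 V

Stage 2 presents R3+R4 = 9.200 kΩ as a load on stage 1's tap.
Stage 1's lower leg becomes R2‖(R3+R4) = 4.361 kΩ, so V_mid = 17.2 × 4.361/5.861 = 12.80 V.
Stage 2 is itself unloaded: V_out = V_mid × R4/(R3+R4) = 12.80 × 8.20/9.200 = 11.4 V.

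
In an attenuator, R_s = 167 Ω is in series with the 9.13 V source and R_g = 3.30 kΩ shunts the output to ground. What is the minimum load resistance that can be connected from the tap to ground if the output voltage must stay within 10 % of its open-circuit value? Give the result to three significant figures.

Output resistance R_th = R_s‖R_g = (167 × 3300)/3467 = 159.0 Ω.
The fractional drop is R_th/(R_th + R_L); requiring this ≤ 0.100 gives R_L ≥ R_th(1/0.100 − 1) = 159.0 × 9.000 = 1.43 kΩ.

R_L(min) ≈ 1.43 kΩ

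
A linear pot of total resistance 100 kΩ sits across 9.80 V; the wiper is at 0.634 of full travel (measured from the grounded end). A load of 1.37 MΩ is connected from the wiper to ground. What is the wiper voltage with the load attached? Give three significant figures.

V ≈ 6.11 V

The wiper splits the pot into (1−α)R = 36.60 kΩ above and αR = 63.40 kΩ below.
Lower section ‖ load = 60.60 kΩ.
V_wiper = 9.80 × 60.60/(36.60 + 60.60) = 6.11 V.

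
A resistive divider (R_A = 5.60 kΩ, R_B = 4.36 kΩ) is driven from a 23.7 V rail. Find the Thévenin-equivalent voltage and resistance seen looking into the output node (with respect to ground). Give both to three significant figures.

V_th = 10.4 V, R_th = 2.45 kΩ

V_th is the open-circuit tap voltage: 23.7 × 4.36/(5.60 + 4.36) = 10.4 V.
With the supply zeroed, R_A and R_B appear in parallel from the tap: R_th = R_A‖R_B = (5.60 × 4.36)/9.960 = 2.45 kΩ.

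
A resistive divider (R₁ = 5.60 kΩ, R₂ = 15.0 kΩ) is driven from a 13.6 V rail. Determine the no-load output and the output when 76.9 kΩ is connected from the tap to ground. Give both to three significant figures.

Open-circuit: V = 13.6 × 15.0/(5.60 + 15.0) = 9.90 V.
With the load, R₂ becomes R₂‖R_L = 12.55 kΩ, so V = 13.6 × 12.55/18.15 = 9.40 V.

Unloaded: 9.90 V; loaded: 9.40 V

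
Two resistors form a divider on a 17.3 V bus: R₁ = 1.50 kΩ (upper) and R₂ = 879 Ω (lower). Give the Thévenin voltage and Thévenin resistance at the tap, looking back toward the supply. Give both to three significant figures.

V_th = 6.39 V, R_th = 554 Ω

V_th is the open-circuit tap voltage: 17.3 × 879/(1500 + 879) = 6.39 V.
With the supply zeroed, R₁ and R₂ appear in parallel from the tap: R_th = R₁‖R₂ = (1500 × 879)/2379 = 554 Ω.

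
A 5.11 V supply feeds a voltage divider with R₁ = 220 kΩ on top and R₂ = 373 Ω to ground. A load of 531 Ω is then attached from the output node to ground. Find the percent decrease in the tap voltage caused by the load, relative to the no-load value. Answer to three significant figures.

The divider's output (Thévenin) resistance is R₁‖R₂ = 372.4 Ω.
Fractional drop under load = R_th/(R_th + R_L) = 372.4 / (372.4 + 531) = 0.4122.
So the output falls by 41.2 %.

41.2 %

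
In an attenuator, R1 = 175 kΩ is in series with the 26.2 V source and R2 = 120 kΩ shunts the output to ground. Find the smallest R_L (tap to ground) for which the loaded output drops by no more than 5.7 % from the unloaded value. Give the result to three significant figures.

Output resistance R_th = R1‖R2 = (175 × 120)/295.0 = 71.19 kΩ.
The fractional drop is R_th/(R_th + R_L); requiring this ≤ 0.0570 gives R_L ≥ R_th(1/0.0570 − 1) = 71.19 × 16.54 = 1.18 MΩ.

R_L(min) ≈ 1.18 MΩ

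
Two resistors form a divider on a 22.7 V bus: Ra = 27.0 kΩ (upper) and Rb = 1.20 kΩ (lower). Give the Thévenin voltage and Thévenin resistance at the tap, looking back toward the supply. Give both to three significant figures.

V_th = 0.966 V, R_th = 1.15 kΩ

V_th is the open-circuit tap voltage: 22.7 × 1.20/(27.0 + 1.20) = 0.966 V.
With the supply zeroed, Ra and Rb appear in parallel from the tap: R_th = Ra‖Rb = (27.0 × 1.20)/28.20 = 1.15 kΩ.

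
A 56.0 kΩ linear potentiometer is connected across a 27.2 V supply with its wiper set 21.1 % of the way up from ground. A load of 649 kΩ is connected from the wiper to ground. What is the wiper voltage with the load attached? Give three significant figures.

The wiper splits the pot into (1−α)R = 44.18 kΩ above and αR = 11.82 kΩ below.
Lower section ‖ load = 11.60 kΩ.
V_wiper = 27.2 × 11.60/(44.18 + 11.60) = 5.66 V.

V ≈ 5.66 V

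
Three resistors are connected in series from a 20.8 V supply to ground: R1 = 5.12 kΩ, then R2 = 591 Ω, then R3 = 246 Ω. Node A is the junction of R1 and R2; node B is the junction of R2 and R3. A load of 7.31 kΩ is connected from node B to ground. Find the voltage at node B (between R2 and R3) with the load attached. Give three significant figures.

At node B, R3 is in parallel with the load: R3‖R_L = 238.0 Ω.
Below node A the resistance is R2 + (R3‖R_L) = 829.0 Ω, so V_A = 20.8 × 829.0/5949 = 2.898 V.
Then V_B = V_A × (R3‖R_L)/(R2 + R3‖R_L) = 2.898 × 238.0/829.0 = 0.832 V.

V ≈ 0.832 V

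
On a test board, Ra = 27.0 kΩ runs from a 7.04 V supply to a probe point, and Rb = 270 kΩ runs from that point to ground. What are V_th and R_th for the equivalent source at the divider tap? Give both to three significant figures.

V_th = 6.40 V, R_th = 24.5 kΩ

V_th is the open-circuit tap voltage: 7.04 × 270/(27.0 + 270) = 6.40 V.
With the supply zeroed, Ra and Rb appear in parallel from the tap: R_th = Ra‖Rb = (27.0 × 270)/297.0 = 24.5 kΩ.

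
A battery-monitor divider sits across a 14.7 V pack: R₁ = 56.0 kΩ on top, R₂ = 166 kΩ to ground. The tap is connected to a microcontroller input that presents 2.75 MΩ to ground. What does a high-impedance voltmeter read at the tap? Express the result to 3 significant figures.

The load sits in parallel with R₂: R₂‖R_L = (166 × 2750) / (166 + 2750) = 156.6 kΩ.
V_out = 14.7 × 156.6 / (56.0 + 156.6) = 14.7 × 156.6/212.6 = 10.8 V.
(Unloaded it would have been 11.0 V.)

V_out ≈ 10.8 V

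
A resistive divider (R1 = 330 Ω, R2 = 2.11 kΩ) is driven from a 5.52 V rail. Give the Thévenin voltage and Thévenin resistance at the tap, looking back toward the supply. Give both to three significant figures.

V_th is the open-circuit tap voltage: 5.52 × 2110/(330 + 2110) = 4.77 V.
With the supply zeroed, R1 and R2 appear in parallel from the tap: R_th = R1‖R2 = (330 × 2110)/2440 = 285 Ω.

V_th = 4.77 V, R_th = 285 Ω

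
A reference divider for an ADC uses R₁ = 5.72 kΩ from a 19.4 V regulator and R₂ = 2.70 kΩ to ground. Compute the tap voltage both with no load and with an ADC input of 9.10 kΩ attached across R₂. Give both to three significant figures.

Unloaded: 6.22 V; loaded: 5.18 V

Open-circuit: V = 19.4 × 2.70/(5.72 + 2.70) = 6.22 V.
With the load, R₂ becomes R₂‖R_L = 2.082 kΩ, so V = 19.4 × 2.082/7.802 = 5.18 V.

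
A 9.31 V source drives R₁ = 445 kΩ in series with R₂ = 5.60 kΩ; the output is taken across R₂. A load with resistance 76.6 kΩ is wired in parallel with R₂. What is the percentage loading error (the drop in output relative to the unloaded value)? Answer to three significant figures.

The divider's output (Thévenin) resistance is R₁‖R₂ = 5.530 kΩ.
Fractional drop under load = R_th/(R_th + R_L) = 5.530 / (5.530 + 76.6) = 0.06734.
So the output falls by 6.73 %.

6.73 %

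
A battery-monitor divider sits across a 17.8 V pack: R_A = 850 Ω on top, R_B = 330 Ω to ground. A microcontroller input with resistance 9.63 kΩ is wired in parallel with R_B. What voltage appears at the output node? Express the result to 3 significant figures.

The load sits in parallel with R_B: R_B‖R_L = (330 × 9630) / (330 + 9630) = 319.1 Ω.
V_out = 17.8 × 319.1 / (850 + 319.1) = 17.8 × 319.1/1169 = 4.86 V.
(Unloaded it would have been 4.98 V.)

V_out ≈ 4.86 V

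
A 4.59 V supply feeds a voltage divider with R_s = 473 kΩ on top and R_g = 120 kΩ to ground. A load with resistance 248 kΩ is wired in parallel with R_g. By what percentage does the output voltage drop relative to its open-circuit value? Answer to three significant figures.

The divider's output (Thévenin) resistance is R_s‖R_g = 95.72 kΩ.
Fractional drop under load = R_th/(R_th + R_L) = 95.72 / (95.72 + 248) = 0.2785.
So the output falls by 27.8 %.

27.8 %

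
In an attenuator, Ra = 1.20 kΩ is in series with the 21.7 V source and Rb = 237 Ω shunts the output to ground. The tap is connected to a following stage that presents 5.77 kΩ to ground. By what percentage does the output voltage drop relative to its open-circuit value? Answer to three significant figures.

The divider's output (Thévenin) resistance is Ra‖Rb = 197.9 Ω.
Fractional drop under load = R_th/(R_th + R_L) = 197.9 / (197.9 + 5770) = 0.03316.
So the output falls by 3.32 %.

3.32 %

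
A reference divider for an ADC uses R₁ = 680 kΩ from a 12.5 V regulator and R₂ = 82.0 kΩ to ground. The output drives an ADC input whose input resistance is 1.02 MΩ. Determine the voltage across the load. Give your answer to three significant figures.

The load sits in parallel with R₂: R₂‖R_L = (82.0 × 1020) / (82.0 + 1020) = 75.90 kΩ.
V_out = 12.5 × 75.90 / (680 + 75.90) = 12.5 × 75.90/755.9 = 1.26 V.

V_out ≈ 1.26 V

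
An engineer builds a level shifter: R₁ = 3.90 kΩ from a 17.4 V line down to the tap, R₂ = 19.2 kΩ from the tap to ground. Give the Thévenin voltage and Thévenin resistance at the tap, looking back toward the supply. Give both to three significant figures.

V_th = 14.5 V, R_th = 3.24 kΩ

V_th is the open-circuit tap voltage: 17.4 × 19.2/(3.90 + 19.2) = 14.5 V.
With the supply zeroed, R₁ and R₂ appear in parallel from the tap: R_th = R₁‖R₂ = (3.90 × 19.2)/23.10 = 3.24 kΩ.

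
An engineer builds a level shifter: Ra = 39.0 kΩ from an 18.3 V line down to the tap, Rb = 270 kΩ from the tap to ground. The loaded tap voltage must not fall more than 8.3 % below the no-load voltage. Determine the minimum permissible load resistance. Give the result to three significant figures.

Output resistance R_th = Ra‖Rb = (39.0 × 270)/309.0 = 34.08 kΩ.
The fractional drop is R_th/(R_th + R_L); requiring this ≤ 0.0830 gives R_L ≥ R_th(1/0.0830 − 1) = 34.08 × 11.05 = 376 kΩ.

R_L(min) ≈ 376 kΩ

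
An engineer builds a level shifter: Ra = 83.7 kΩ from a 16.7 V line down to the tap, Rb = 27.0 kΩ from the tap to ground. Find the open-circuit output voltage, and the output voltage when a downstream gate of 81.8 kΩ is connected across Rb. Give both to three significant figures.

Open-circuit: V = 16.7 × 27.0/(83.7 + 27.0) = 4.07 V.
With the load, Rb becomes Rb‖R_L = 20.30 kΩ, so V = 16.7 × 20.30/104.0 = 3.26 V.

Unloaded: 4.07 V; loaded: 3.26 V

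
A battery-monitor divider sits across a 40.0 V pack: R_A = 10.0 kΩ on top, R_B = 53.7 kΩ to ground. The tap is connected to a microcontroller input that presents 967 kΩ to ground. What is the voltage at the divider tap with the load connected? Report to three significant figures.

The load sits in parallel with R_B: R_B‖R_L = (53.7 × 967) / (53.7 + 967) = 50.87 kΩ.
V_out = 40.0 × 50.87 / (10.0 + 50.87) = 40.0 × 50.87/60.87 = 33.4 V.

V_out ≈ 33.4 V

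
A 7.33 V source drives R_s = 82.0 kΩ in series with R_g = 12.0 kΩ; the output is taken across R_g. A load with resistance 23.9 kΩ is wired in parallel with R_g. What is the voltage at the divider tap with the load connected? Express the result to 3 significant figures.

V_out ≈ 0.651 V

The load sits in parallel with R_g: R_g‖R_L = (12.0 × 23.9) / (12.0 + 23.9) = 7.989 kΩ.
V_out = 7.33 × 7.989 / (82.0 + 7.989) = 7.33 × 7.989/89.99 = 0.651 V.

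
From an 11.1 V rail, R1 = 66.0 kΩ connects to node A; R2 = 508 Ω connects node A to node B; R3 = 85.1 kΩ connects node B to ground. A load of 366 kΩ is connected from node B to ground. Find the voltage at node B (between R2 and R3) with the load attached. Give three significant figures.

V ≈ 5.65 V

At node B, R3 is in parallel with the load: R3‖R_L = 69050 Ω.
Below node A the resistance is R2 + (R3‖R_L) = 69550 Ω, so V_A = 11.1 × 69550/135600 = 5.696 V.
Then V_B = V_A × (R3‖R_L)/(R2 + R3‖R_L) = 5.696 × 69050/69550 = 5.65 V.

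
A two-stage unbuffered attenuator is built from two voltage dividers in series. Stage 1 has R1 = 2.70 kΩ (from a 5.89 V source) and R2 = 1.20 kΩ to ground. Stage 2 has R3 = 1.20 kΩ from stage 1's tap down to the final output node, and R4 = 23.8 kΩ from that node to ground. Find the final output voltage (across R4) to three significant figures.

Stage 2 presents R3+R4 = 25.00 kΩ as a load on stage 1's tap.
Stage 1's lower leg becomes R2‖(R3+R4) = 1.145 kΩ, so V_mid = 5.89 × 1.145/3.845 = 1.754 V.
Stage 2 is itself unloaded: V_out = V_mid × R4/(R3+R4) = 1.754 × 23.8/25.00 = 1.67 V.

V_out ≈ 1.67 V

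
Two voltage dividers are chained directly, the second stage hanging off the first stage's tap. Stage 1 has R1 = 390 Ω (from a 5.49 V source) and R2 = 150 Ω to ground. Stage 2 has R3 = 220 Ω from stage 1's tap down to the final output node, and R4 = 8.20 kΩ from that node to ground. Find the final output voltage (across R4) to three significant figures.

V_out ≈ 1.47 V

Stage 2 presents R3+R4 = 8420 Ω as a load on stage 1's tap.
Stage 1's lower leg becomes R2‖(R3+R4) = 147.4 Ω, so V_mid = 5.49 × 147.4/537.4 = 1.506 V.
Stage 2 is itself unloaded: V_out = V_mid × R4/(R3+R4) = 1.506 × 8200/8420 = 1.47 V.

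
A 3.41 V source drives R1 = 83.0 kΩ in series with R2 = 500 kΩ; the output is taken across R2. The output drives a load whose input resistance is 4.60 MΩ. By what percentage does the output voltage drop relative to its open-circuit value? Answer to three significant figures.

The divider's output (Thévenin) resistance is R1‖R2 = 71.18 kΩ.
Fractional drop under load = R_th/(R_th + R_L) = 71.18 / (71.18 + 4600) = 0.01524.
So the output falls by 1.52 %.

1.52 %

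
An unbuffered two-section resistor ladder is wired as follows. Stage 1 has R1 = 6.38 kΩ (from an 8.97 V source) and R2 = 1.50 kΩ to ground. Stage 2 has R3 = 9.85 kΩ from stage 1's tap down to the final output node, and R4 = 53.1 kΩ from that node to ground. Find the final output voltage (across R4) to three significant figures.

Stage 2 presents R3+R4 = 62.95 kΩ as a load on stage 1's tap.
Stage 1's lower leg becomes R2‖(R3+R4) = 1.465 kΩ, so V_mid = 8.97 × 1.465/7.845 = 1.675 V.
Stage 2 is itself unloaded: V_out = V_mid × R4/(R3+R4) = 1.675 × 53.1/62.95 = 1.41 V.

V_out ≈ 1.41 V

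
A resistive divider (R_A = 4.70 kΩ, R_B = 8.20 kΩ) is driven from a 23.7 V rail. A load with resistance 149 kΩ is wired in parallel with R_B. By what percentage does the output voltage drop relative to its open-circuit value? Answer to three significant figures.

1.97 %

The divider's output (Thévenin) resistance is R_A‖R_B = 2.988 kΩ.
Fractional drop under load = R_th/(R_th + R_L) = 2.988 / (2.988 + 149) = 0.01966.
So the output falls by 1.97 %.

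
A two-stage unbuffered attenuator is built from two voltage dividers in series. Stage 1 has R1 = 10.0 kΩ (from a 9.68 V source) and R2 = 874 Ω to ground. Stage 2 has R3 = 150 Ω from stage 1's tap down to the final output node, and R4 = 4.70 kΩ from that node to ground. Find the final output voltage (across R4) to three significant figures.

Stage 2 presents R3+R4 = 4850 Ω as a load on stage 1's tap.
Stage 1's lower leg becomes R2‖(R3+R4) = 740.5 Ω, so V_mid = 9.68 × 740.5/10740 = 0.6674 V.
Stage 2 is itself unloaded: V_out = V_mid × R4/(R3+R4) = 0.6674 × 4700/4850 = 0.647 V.

V_out ≈ 0.647 V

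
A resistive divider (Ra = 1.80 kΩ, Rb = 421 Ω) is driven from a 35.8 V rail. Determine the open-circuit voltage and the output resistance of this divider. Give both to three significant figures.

V_th is the open-circuit tap voltage: 35.8 × 421/(1800 + 421) = 6.79 V.
With the supply zeroed, Ra and Rb appear in parallel from the tap: R_th = Ra‖Rb = (1800 × 421)/2221 = 341 Ω.

V_th = 6.79 V, R_th = 341 Ω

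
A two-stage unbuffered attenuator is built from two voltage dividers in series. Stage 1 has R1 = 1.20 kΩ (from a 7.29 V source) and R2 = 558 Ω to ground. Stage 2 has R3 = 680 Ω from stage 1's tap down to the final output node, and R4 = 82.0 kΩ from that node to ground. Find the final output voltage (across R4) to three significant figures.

V_out ≈ 2.28 V

Stage 2 presents R3+R4 = 82680 Ω as a load on stage 1's tap.
Stage 1's lower leg becomes R2‖(R3+R4) = 554.3 Ω, so V_mid = 7.29 × 554.3/1754 = 2.303 V.
Stage 2 is itself unloaded: V_out = V_mid × R4/(R3+R4) = 2.303 × 82000/82680 = 2.28 V.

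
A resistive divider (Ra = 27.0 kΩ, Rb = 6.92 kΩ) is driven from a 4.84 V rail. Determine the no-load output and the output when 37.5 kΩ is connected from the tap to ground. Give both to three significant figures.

Unloaded: 0.987 V; loaded: 0.861 V

Open-circuit: V = 4.84 × 6.92/(27.0 + 6.92) = 0.987 V.
With the load, Rb becomes Rb‖R_L = 5.842 kΩ, so V = 4.84 × 5.842/32.84 = 0.861 V.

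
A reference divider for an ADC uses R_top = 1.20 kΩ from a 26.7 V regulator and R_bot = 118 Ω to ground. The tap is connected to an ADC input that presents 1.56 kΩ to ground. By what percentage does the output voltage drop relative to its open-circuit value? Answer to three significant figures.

6.44 %

The divider's output (Thévenin) resistance is R_top‖R_bot = 107.4 Ω.
Fractional drop under load = R_th/(R_th + R_L) = 107.4 / (107.4 + 1560) = 0.06443.
So the output falls by 6.44 %.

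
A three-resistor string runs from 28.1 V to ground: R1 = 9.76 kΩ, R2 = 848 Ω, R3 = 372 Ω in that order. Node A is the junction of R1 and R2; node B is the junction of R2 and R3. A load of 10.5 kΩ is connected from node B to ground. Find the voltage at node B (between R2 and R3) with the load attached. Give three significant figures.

V ≈ 0.921 V

At node B, R3 is in parallel with the load: R3‖R_L = 359.3 Ω.
Below node A the resistance is R2 + (R3‖R_L) = 1207 Ω, so V_A = 28.1 × 1207/10970 = 3.093 V.
Then V_B = V_A × (R3‖R_L)/(R2 + R3‖R_L) = 3.093 × 359.3/1207 = 0.921 V.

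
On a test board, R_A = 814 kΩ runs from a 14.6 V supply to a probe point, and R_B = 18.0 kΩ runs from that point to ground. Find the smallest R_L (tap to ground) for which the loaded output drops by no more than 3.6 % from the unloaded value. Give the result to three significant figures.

R_L(min) ≈ 472 kΩ

Output resistance R_th = R_A‖R_B = (814 × 18.0)/832.0 = 17.61 kΩ.
The fractional drop is R_th/(R_th + R_L); requiring this ≤ 0.0360 gives R_L ≥ R_th(1/0.0360 − 1) = 17.61 × 26.78 = 472 kΩ.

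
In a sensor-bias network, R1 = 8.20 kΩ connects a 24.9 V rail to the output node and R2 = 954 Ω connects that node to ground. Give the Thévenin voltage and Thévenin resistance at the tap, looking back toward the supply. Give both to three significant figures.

V_th is the open-circuit tap voltage: 24.9 × 954/(8200 + 954) = 2.59 V.
With the supply zeroed, R1 and R2 appear in parallel from the tap: R_th = R1‖R2 = (8200 × 954)/9154 = 855 Ω.

V_th = 2.59 V, R_th = 855 Ω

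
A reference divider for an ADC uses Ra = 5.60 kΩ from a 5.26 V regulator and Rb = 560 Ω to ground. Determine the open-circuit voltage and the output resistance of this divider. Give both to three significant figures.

V_th = 0.478 V, R_th = 509 Ω

V_th is the open-circuit tap voltage: 5.26 × 560/(5600 + 560) = 0.478 V.
With the supply zeroed, Ra and Rb appear in parallel from the tap: R_th = Ra‖Rb = (5600 × 560)/6160 = 509 Ω.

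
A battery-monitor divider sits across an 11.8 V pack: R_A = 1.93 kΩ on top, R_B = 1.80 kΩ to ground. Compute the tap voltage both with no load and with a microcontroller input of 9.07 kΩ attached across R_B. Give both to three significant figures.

Open-circuit: V = 11.8 × 1.80/(1.93 + 1.80) = 5.69 V.
With the load, R_B becomes R_B‖R_L = 1.502 kΩ, so V = 11.8 × 1.502/3.432 = 5.16 V.

Unloaded: 5.69 V; loaded: 5.16 V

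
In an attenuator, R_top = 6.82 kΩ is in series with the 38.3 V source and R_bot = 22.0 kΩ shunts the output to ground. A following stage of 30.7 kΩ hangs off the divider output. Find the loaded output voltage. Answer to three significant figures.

V_out ≈ 25.0 V

The load sits in parallel with R_bot: R_bot‖R_L = (22.0 × 30.7) / (22.0 + 30.7) = 12.82 kΩ.
V_out = 38.3 × 12.82 / (6.82 + 12.82) = 38.3 × 12.82/19.64 = 25.0 V.
(Unloaded it would have been 29.2 V.)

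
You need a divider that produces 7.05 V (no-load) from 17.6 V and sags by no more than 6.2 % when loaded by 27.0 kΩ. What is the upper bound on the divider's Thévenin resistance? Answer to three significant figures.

Loading drop = R_th/(R_th + R_L) ≤ 0.0620, so R_th ≤ R_L · ε/(1−ε) = 27.0 kΩ × 0.0620/0.9380 = 1.78 kΩ.

R_th ≤ 1.78 kΩ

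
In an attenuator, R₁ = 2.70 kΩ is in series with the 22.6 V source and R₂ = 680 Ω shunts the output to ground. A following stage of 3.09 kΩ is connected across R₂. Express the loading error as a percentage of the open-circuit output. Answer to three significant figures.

The divider's output (Thévenin) resistance is R₁‖R₂ = 543.2 Ω.
Fractional drop under load = R_th/(R_th + R_L) = 543.2 / (543.2 + 3090) = 0.1495.
So the output falls by 15.0 %.

15.0 %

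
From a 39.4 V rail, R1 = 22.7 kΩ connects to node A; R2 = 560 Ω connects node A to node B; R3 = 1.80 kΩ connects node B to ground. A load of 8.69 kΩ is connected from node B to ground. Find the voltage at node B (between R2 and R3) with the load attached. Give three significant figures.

V ≈ 2.37 V

At node B, R3 is in parallel with the load: R3‖R_L = 1491 Ω.
Below node A the resistance is R2 + (R3‖R_L) = 2051 Ω, so V_A = 39.4 × 2051/24750 = 3.265 V.
Then V_B = V_A × (R3‖R_L)/(R2 + R3‖R_L) = 3.265 × 1491/2051 = 2.37 V.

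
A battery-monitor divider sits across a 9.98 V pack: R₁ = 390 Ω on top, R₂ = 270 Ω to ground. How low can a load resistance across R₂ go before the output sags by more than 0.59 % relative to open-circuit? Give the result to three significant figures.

R_L(min) ≈ 26.9 kΩ

Output resistance R_th = R₁‖R₂ = (390 × 270)/660.0 = 159.5 Ω.
The fractional drop is R_th/(R_th + R_L); requiring this ≤ 0.00590 gives R_L ≥ R_th(1/0.00590 − 1) = 159.5 × 168.5 = 26.9 kΩ.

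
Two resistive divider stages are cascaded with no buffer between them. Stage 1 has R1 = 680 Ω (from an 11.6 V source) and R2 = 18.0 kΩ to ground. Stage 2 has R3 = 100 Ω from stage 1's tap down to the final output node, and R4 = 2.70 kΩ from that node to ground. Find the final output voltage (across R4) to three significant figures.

V_out ≈ 8.73 V

Stage 2 presents R3+R4 = 2800 Ω as a load on stage 1's tap.
Stage 1's lower leg becomes R2‖(R3+R4) = 2423 Ω, so V_mid = 11.6 × 2423/3103 = 9.058 V.
Stage 2 is itself unloaded: V_out = V_mid × R4/(R3+R4) = 9.058 × 2700/2800 = 8.73 V.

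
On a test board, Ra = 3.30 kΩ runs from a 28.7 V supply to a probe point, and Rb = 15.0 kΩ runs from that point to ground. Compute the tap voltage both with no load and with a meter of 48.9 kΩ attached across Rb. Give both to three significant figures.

Unloaded: 23.5 V; loaded: 22.3 V

Open-circuit: V = 28.7 × 15.0/(3.30 + 15.0) = 23.5 V.
With the load, Rb becomes Rb‖R_L = 11.48 kΩ, so V = 28.7 × 11.48/14.78 = 22.3 V.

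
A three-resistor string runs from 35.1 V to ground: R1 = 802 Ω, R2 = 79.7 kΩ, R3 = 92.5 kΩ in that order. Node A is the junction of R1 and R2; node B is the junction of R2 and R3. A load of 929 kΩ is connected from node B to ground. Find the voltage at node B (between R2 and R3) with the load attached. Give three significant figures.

At node B, R3 is in parallel with the load: R3‖R_L = 84120 Ω.
Below node A the resistance is R2 + (R3‖R_L) = 163800 Ω, so V_A = 35.1 × 163800/164600 = 34.93 V.
Then V_B = V_A × (R3‖R_L)/(R2 + R3‖R_L) = 34.93 × 84120/163800 = 17.9 V.

V ≈ 17.9 V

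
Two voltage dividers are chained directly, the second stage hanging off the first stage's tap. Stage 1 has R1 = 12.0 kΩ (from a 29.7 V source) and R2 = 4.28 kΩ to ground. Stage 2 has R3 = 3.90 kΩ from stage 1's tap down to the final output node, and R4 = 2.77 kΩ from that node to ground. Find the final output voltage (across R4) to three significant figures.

Stage 2 presents R3+R4 = 6.670 kΩ as a load on stage 1's tap.
Stage 1's lower leg becomes R2‖(R3+R4) = 2.607 kΩ, so V_mid = 29.7 × 2.607/14.61 = 5.301 V.
Stage 2 is itself unloaded: V_out = V_mid × R4/(R3+R4) = 5.301 × 2.77/6.670 = 2.20 V.

V_out ≈ 2.20 V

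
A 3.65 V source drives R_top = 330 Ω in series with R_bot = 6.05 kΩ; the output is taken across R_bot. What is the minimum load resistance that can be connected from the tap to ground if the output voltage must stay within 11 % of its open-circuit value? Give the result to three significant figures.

R_L(min) ≈ 2.53 kΩ

Output resistance R_th = R_top‖R_bot = (330 × 6050)/6380 = 312.9 Ω.
The fractional drop is R_th/(R_th + R_L); requiring this ≤ 0.110 gives R_L ≥ R_th(1/0.110 − 1) = 312.9 × 8.091 = 2.53 kΩ.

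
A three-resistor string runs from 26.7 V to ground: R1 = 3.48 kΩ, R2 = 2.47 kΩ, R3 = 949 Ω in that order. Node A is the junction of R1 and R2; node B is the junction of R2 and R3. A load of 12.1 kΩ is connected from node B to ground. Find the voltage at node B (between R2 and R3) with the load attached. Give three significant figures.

V ≈ 3.44 V

At node B, R3 is in parallel with the load: R3‖R_L = 880.0 Ω.
Below node A the resistance is R2 + (R3‖R_L) = 3350 Ω, so V_A = 26.7 × 3350/6830 = 13.10 V.
Then V_B = V_A × (R3‖R_L)/(R2 + R3‖R_L) = 13.10 × 880.0/3350 = 3.44 V.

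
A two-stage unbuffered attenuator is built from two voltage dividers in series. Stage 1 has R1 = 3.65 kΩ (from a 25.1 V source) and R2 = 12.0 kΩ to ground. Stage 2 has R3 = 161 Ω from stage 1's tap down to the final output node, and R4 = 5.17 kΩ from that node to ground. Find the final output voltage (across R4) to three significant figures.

Stage 2 presents R3+R4 = 5331 Ω as a load on stage 1's tap.
Stage 1's lower leg becomes R2‖(R3+R4) = 3691 Ω, so V_mid = 25.1 × 3691/7341 = 12.62 V.
Stage 2 is itself unloaded: V_out = V_mid × R4/(R3+R4) = 12.62 × 5170/5331 = 12.2 V.

V_out ≈ 12.2 V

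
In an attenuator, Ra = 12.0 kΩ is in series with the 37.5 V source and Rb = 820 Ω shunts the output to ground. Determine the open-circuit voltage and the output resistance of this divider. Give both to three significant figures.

V_th is the open-circuit tap voltage: 37.5 × 820/(12000 + 820) = 2.40 V.
With the supply zeroed, Ra and Rb appear in parallel from the tap: R_th = Ra‖Rb = (12000 × 820)/12820 = 768 Ω.

V_th = 2.40 V, R_th = 768 Ω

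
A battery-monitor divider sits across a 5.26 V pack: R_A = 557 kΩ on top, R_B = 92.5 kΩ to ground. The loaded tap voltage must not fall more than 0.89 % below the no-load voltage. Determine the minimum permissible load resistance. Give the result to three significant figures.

Output resistance R_th = R_A‖R_B = (557 × 92.5)/649.5 = 79.33 kΩ.
The fractional drop is R_th/(R_th + R_L); requiring this ≤ 0.00890 gives R_L ≥ R_th(1/0.00890 − 1) = 79.33 × 111.4 = 8.83 MΩ.

R_L(min) ≈ 8.83 MΩ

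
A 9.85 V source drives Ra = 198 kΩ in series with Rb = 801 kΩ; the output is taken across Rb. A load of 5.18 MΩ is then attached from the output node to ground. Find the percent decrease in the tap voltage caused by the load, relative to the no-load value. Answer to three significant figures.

The divider's output (Thévenin) resistance is Ra‖Rb = 158.8 kΩ.
Fractional drop under load = R_th/(R_th + R_L) = 158.8 / (158.8 + 5180) = 0.02974.
So the output falls by 2.97 %.

2.97 %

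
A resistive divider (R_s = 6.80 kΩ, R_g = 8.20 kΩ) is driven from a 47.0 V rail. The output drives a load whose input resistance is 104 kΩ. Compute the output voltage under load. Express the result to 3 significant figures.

The load sits in parallel with R_g: R_g‖R_L = (8.20 × 104) / (8.20 + 104) = 7.601 kΩ.
V_out = 47.0 × 7.601 / (6.80 + 7.601) = 47.0 × 7.601/14.40 = 24.8 V.
(Unloaded it would have been 25.7 V.)

V_out ≈ 24.8 V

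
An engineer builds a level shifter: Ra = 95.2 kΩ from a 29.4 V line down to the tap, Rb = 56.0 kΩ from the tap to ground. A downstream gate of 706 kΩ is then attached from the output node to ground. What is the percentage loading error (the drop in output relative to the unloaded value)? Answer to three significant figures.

4.76 %

The divider's output (Thévenin) resistance is Ra‖Rb = 35.26 kΩ.
Fractional drop under load = R_th/(R_th + R_L) = 35.26 / (35.26 + 706) = 0.04757.
So the output falls by 4.76 %.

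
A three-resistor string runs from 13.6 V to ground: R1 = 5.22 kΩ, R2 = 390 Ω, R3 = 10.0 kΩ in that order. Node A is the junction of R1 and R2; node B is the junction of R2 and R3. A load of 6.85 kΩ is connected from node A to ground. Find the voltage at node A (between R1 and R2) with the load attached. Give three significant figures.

V ≈ 6.01 V

Below node A the series string R2+R3 = 10390 Ω sits in parallel with the 6850 Ω load: 4128 Ω.
V_A = 13.6 × 4128/(5220 + 4128) = 6.01 V.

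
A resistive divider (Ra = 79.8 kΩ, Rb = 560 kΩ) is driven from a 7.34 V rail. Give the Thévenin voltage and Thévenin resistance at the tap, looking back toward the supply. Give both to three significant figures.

V_th = 6.42 V, R_th = 69.8 kΩ

V_th is the open-circuit tap voltage: 7.34 × 560/(79.8 + 560) = 6.42 V.
With the supply zeroed, Ra and Rb appear in parallel from the tap: R_th = Ra‖Rb = (79.8 × 560)/639.8 = 69.8 kΩ.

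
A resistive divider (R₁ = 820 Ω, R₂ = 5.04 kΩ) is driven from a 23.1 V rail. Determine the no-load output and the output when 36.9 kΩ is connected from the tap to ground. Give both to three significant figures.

Unloaded: 19.9 V; loaded: 19.5 V

Open-circuit: V = 23.1 × 5040/(820 + 5040) = 19.9 V.
With the load, R₂ becomes R₂‖R_L = 4434 Ω, so V = 23.1 × 4434/5254 = 19.5 V.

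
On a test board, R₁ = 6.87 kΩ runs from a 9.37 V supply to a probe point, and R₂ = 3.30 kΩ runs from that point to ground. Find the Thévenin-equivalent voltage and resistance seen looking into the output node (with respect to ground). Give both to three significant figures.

V_th is the open-circuit tap voltage: 9.37 × 3.30/(6.87 + 3.30) = 3.04 V.
With the supply zeroed, R₁ and R₂ appear in parallel from the tap: R_th = R₁‖R₂ = (6.87 × 3.30)/10.17 = 2.23 kΩ.

V_th = 3.04 V, R_th = 2.23 kΩ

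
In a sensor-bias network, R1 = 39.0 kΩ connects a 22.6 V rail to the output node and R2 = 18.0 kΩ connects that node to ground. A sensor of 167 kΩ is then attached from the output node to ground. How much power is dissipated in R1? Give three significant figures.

Total resistance from the source is R1 + (R2‖R_L) = 55.25 kΩ, so I = 22.6/55.25 kΩ = 0.4091 mA.
P = I²·R1 = (0.4091 mA)² × 39.0 kΩ = 6.53 mW.

P ≈ 6.53 mW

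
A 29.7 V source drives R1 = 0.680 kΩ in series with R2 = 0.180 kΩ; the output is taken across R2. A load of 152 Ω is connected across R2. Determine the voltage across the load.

V_out ≈ 3.21 V

The load sits in parallel with R2: R2‖R_L = (180 × 152) / (180 + 152) = 82.41 Ω.
V_out = 29.7 × 82.41 / (680 + 82.41) = 29.7 × 82.41/762.4 = 3.21 V.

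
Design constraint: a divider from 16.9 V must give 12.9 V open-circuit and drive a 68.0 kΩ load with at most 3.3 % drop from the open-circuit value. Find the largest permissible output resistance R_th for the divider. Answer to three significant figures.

R_th ≤ 2.32 kΩ

Loading drop = R_th/(R_th + R_L) ≤ 0.0330, so R_th ≤ R_L · ε/(1−ε) = 68.0 kΩ × 0.0330/0.9670 = 2.32 kΩ.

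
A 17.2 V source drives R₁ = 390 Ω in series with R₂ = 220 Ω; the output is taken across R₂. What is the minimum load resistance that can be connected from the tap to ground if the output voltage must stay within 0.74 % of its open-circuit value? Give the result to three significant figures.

R_L(min) ≈ 18.9 kΩ

Output resistance R_th = R₁‖R₂ = (390 × 220)/610.0 = 140.7 Ω.
The fractional drop is R_th/(R_th + R_L); requiring this ≤ 0.00740 gives R_L ≥ R_th(1/0.00740 − 1) = 140.7 × 134.1 = 18.9 kΩ.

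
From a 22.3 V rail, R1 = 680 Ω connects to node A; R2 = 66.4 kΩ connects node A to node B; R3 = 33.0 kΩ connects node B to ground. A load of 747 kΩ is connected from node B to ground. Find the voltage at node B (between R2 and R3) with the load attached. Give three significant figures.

V ≈ 7.14 V

At node B, R3 is in parallel with the load: R3‖R_L = 31600 Ω.
Below node A the resistance is R2 + (R3‖R_L) = 98000 Ω, so V_A = 22.3 × 98000/98680 = 22.15 V.
Then V_B = V_A × (R3‖R_L)/(R2 + R3‖R_L) = 22.15 × 31600/98000 = 7.14 V.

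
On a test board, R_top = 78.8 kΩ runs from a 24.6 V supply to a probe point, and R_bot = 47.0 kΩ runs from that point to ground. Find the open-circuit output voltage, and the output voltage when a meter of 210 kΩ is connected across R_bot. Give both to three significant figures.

Open-circuit: V = 24.6 × 47.0/(78.8 + 47.0) = 9.19 V.
With the load, R_bot becomes R_bot‖R_L = 38.40 kΩ, so V = 24.6 × 38.40/117.2 = 8.06 V.

Unloaded: 9.19 V; loaded: 8.06 V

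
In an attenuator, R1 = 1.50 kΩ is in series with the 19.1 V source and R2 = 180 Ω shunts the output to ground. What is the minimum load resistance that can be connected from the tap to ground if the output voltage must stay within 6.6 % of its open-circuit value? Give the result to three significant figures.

R_L(min) ≈ 2.27 kΩ

Output resistance R_th = R1‖R2 = (1500 × 180)/1680 = 160.7 Ω.
The fractional drop is R_th/(R_th + R_L); requiring this ≤ 0.0660 gives R_L ≥ R_th(1/0.0660 − 1) = 160.7 × 14.15 = 2.27 kΩ.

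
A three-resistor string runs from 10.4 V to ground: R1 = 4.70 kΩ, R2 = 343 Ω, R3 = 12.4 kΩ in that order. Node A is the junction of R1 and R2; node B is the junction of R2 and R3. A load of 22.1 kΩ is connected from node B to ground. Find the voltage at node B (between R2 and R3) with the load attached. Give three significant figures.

V ≈ 6.36 V

At node B, R3 is in parallel with the load: R3‖R_L = 7943 Ω.
Below node A the resistance is R2 + (R3‖R_L) = 8286 Ω, so V_A = 10.4 × 8286/12990 = 6.636 V.
Then V_B = V_A × (R3‖R_L)/(R2 + R3‖R_L) = 6.636 × 7943/8286 = 6.36 V.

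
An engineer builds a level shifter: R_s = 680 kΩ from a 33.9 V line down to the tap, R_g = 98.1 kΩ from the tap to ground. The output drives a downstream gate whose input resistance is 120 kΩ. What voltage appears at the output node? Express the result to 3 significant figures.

The load sits in parallel with R_g: R_g‖R_L = (98.1 × 120) / (98.1 + 120) = 53.98 kΩ.
V_out = 33.9 × 53.98 / (680 + 53.98) = 33.9 × 53.98/734.0 = 2.49 V.

V_out ≈ 2.49 V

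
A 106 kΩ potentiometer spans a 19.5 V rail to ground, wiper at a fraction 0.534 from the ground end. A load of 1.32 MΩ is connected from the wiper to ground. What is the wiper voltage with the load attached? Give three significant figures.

V ≈ 10.2 V

The wiper splits the pot into (1−α)R = 49.40 kΩ above and αR = 56.60 kΩ below.
Lower section ‖ load = 54.28 kΩ.
V_wiper = 19.5 × 54.28/(49.40 + 54.28) = 10.2 V.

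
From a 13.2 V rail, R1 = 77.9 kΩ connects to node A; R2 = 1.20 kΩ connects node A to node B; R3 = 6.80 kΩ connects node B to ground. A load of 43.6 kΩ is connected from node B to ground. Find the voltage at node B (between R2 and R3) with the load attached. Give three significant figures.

V ≈ 0.914 V

At node B, R3 is in parallel with the load: R3‖R_L = 5.883 kΩ.
Below node A the resistance is R2 + (R3‖R_L) = 7.083 kΩ, so V_A = 13.2 × 7.083/84.98 = 1.100 V.
Then V_B = V_A × (R3‖R_L)/(R2 + R3‖R_L) = 1.100 × 5.883/7.083 = 0.914 V.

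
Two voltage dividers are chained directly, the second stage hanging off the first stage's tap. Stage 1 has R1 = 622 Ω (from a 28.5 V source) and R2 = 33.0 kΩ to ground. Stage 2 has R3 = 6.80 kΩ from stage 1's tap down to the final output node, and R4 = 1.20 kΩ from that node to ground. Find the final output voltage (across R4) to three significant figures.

V_out ≈ 3.90 V

Stage 2 presents R3+R4 = 8000 Ω as a load on stage 1's tap.
Stage 1's lower leg becomes R2‖(R3+R4) = 6439 Ω, so V_mid = 28.5 × 6439/7061 = 25.99 V.
Stage 2 is itself unloaded: V_out = V_mid × R4/(R3+R4) = 25.99 × 1200/8000 = 3.90 V.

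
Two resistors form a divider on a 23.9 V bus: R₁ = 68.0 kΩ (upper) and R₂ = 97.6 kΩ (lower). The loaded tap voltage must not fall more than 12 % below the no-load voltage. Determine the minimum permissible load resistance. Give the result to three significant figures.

Output resistance R_th = R₁‖R₂ = (68.0 × 97.6)/165.6 = 40.08 kΩ.
The fractional drop is R_th/(R_th + R_L); requiring this ≤ 0.120 gives R_L ≥ R_th(1/0.120 − 1) = 40.08 × 7.333 = 294 kΩ.

R_L(min) ≈ 294 kΩ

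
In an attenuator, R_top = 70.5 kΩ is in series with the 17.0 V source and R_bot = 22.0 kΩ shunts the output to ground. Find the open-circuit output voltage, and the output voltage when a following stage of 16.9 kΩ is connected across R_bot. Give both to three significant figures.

Unloaded: 4.04 V; loaded: 2.03 V

Open-circuit: V = 17.0 × 22.0/(70.5 + 22.0) = 4.04 V.
With the load, R_bot becomes R_bot‖R_L = 9.558 kΩ, so V = 17.0 × 9.558/80.06 = 2.03 V.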